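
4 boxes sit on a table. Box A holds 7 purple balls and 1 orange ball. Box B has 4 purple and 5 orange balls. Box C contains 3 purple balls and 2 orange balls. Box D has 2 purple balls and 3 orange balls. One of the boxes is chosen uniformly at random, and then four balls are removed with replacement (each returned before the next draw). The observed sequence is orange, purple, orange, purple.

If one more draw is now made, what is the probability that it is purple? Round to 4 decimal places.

The likelihood of the observed sequence under each hypothesis: P(data | box A) = (1/8)(7/8)(1/8)(7/8) = 0.011963; P(data | box B) = (5/9)(4/9)(5/9)(4/9) = 0.060966; P(data | box C) = (2/5)(3/5)(2/5)(3/5) = 0.0576; P(data | box D) = (3/5)(2/5)(3/5)(2/5) = 0.0576.
Weighting by the prior gives 1/4 · 0.011963 = 0.0029907, 1/4 · 0.060966 = 0.015242, 1/4 · 0.0576 = 0.0144, 1/4 · 0.0576 = 0.0144; with total 0.047032.
Dividing through by the total gives posterior P(box A | data) = 0.063589, P(box B | data) = 0.32407, P(box C | data) = 0.30617, P(box D | data) = 0.30617.
Averaging over the posterior, P(purple next | data) = (7/8)(0.063589) + (4/9)(0.32407) + (3/5)(0.30617) + (2/5)(0.30617) = 0.50584.

0.5058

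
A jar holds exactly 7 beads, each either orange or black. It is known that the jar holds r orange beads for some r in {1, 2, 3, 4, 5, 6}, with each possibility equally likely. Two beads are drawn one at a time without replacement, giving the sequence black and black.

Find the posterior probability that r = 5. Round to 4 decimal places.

0.0286

Compute the likelihood of the observed sequence for each case: P(data | r = 1) = (6/7)(5/6) = 5/7; P(data | r = 2) = (5/7)(4/6) = 10/21; P(data | r = 3) = (4/7)(3/6) = 2/7; P(data | r = 4) = (3/7)(2/6) = 1/7; P(data | r = 5) = (2/7)(1/6) = 1/21; P(data | r = 6) = (1/7)(0/6) = 0.
Multiplying each by its prior: 1/6 · 5/7 = 5/42, 1/6 · 10/21 = 5/63, 1/6 · 2/7 = 1/21, 1/6 · 1/7 = 1/42, 1/6 · 1/21 = 1/126, 1/6 · 0 = 0; summing to 5/18.
So P(r = 5 | data) = (1/126) / (5/18) = 1/35.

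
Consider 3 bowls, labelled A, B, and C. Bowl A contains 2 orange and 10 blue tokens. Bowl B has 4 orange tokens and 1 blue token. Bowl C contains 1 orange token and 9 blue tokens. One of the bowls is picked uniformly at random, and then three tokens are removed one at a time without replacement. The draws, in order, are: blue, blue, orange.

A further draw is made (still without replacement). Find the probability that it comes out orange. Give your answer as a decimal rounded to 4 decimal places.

0.0641

Compute the likelihood of the observed sequence for each case: P(data | bowl A) = (10/12)(9/11)(2/10) = 3/22; P(data | bowl B) = (1/5)(0/4) = 0; P(data | bowl C) = (9/10)(8/9)(1/8) = 1/10.
Multiplying each by its prior: 1/3 · 3/22 = 1/22, 1/3 · 0 = 0, 1/3 · 1/10 = 1/30; summing to 13/165.
Normalising, the posterior is P(bowl A | data) = 15/26, P(bowl B | data) = 0, P(bowl C | data) = 11/26.
The predictive probability is P(orange next | data) = (1/9)(15/26) + (0)(11/26) = 5/78.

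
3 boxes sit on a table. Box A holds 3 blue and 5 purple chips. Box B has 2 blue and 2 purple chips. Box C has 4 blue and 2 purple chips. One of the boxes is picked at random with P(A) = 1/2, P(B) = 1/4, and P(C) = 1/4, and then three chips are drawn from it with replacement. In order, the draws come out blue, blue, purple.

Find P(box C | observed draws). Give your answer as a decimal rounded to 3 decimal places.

0.330

Under each hypothesis, the probability of the observed sequence is: P(data | box A) = (3/8)(3/8)(5/8) = 0.087891; P(data | box B) = (2/4)(2/4)(2/4) = 0.125; P(data | box C) = (4/6)(4/6)(2/6) = 0.14815.
Multiplying each by its prior: 1/2 · 0.087891 = 0.043945, 1/4 · 0.125 = 0.03125, 1/4 · 0.14815 = 0.037037; summing to 0.11223.
By Bayes' rule, P(box C | data) = (0.037037) / (0.11223) = 0.33.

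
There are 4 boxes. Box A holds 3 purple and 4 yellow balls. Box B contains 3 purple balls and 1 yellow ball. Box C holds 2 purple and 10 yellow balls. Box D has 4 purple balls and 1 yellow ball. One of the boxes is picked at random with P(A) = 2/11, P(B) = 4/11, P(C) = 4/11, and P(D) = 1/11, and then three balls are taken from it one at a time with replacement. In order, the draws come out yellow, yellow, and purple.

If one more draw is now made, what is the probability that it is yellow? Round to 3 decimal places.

0.622

For each hypothesis, P(data | H) works out to: P(data | box A) = (4/7)(4/7)(3/7) = 0.13994; P(data | box B) = (1/4)(1/4)(3/4) = 0.046875; P(data | box C) = (10/12)(10/12)(2/12) = 0.11574; P(data | box D) = (1/5)(1/5)(4/5) = 0.032.
The prior-weighted likelihoods are 2/11 · 0.13994 = 0.025444, 4/11 · 0.046875 = 0.017045, 4/11 · 0.11574 = 0.042088, 1/11 · 0.032 = 0.0029091; summing to 0.087486.
The posterior is then P(box A | data) = 0.29083, P(box B | data) = 0.19484, P(box C | data) = 0.48108, P(box D | data) = 0.033252.
Averaging over the posterior, P(yellow next | data) = (4/7)(0.29083) + (1/4)(0.19484) + (5/6)(0.48108) + (1/5)(0.033252) = 0.62245.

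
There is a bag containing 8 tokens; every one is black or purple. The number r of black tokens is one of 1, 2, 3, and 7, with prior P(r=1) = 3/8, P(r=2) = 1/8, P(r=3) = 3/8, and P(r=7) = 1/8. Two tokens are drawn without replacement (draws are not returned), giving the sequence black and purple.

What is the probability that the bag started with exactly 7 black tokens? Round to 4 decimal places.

The likelihood of the observed sequence under each hypothesis: P(data | r = 1) = (1/8)(7/7) = 1/8; P(data | r = 2) = (2/8)(6/7) = 3/14; P(data | r = 3) = (3/8)(5/7) = 15/56; P(data | r = 7) = (7/8)(1/7) = 1/8.
The prior-weighted likelihoods are 3/8 · 1/8 = 3/64, 1/8 · 3/14 = 3/112, 3/8 · 15/56 = 45/448, 1/8 · 1/8 = 1/64; summing to 85/448.
By Bayes' rule, P(r = 7 | data) = (1/64) / (85/448) = 7/85.

0.0824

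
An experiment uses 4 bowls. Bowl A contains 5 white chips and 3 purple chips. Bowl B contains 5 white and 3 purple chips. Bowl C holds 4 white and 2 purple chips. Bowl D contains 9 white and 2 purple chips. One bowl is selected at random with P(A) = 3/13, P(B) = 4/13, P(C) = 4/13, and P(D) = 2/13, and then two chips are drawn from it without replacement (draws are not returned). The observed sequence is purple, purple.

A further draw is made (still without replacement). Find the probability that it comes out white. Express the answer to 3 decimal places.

Under each hypothesis, the probability of the observed sequence is: P(data | bowl A) = (3/8)(2/7) = 0.10714; P(data | bowl B) = (3/8)(2/7) = 0.10714; P(data | bowl C) = (2/6)(1/5) = 0.066667; P(data | bowl D) = (2/11)(1/10) = 0.018182.
The prior-weighted likelihoods are 3/13 · 0.10714 = 0.024725, 4/13 · 0.10714 = 0.032967, 4/13 · 0.066667 = 0.020513, 2/13 · 0.018182 = 0.0027972; these sum to 0.081002.
Normalising, the posterior is P(bowl A | data) = 0.30524, P(bowl B | data) = 0.40699, P(bowl C | data) = 0.25324, P(bowl D | data) = 0.034532.
The predictive probability is P(white next | data) = (5/6)(0.30524) + (5/6)(0.40699) + (1)(0.25324) + (1)(0.034532) = 0.88129.

0.881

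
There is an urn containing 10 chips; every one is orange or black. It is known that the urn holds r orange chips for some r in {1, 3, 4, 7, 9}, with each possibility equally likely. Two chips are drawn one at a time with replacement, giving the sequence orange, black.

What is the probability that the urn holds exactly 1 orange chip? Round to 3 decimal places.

Compute the likelihood of the observed sequence for each case: P(data | r = 1) = (1/10)(9/10) = 9/100; P(data | r = 3) = (3/10)(7/10) = 21/100; P(data | r = 4) = (4/10)(6/10) = 6/25; P(data | r = 7) = (7/10)(3/10) = 21/100; P(data | r = 9) = (9/10)(1/10) = 9/100.
Weighting by the prior gives 1/5 · 9/100 = 9/500, 1/5 · 21/100 = 21/500, 1/5 · 6/25 = 6/125, 1/5 · 21/100 = 21/500, 1/5 · 9/100 = 9/500; these sum to 21/125.
By Bayes' rule, P(r = 1 | data) = (9/500) / (21/125) = 3/28.

0.107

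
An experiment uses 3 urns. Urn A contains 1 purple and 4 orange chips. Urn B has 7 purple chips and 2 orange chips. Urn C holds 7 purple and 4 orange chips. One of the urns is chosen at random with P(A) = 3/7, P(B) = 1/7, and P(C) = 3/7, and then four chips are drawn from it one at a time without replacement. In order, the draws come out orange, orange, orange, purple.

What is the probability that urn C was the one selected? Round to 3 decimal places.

0.096

For each hypothesis, P(data | H) works out to: P(data | urn A) = (4/5)(3/4)(2/3)(1/2) = 1/5; P(data | urn B) = (2/9)(1/8)(0/7) = 0; P(data | urn C) = (4/11)(3/10)(2/9)(7/8) = 7/330.
Weighting by the prior gives 3/7 · 1/5 = 3/35, 1/7 · 0 = 0, 3/7 · 7/330 = 1/110; these sum to 73/770.
So P(urn C | data) = (1/110) / (73/770) = 7/73.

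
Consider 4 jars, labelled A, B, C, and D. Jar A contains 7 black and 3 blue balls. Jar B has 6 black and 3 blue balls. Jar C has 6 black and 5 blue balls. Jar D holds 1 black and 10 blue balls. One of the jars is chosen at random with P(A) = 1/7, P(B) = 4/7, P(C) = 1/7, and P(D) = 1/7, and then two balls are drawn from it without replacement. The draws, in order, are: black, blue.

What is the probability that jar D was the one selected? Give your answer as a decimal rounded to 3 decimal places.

For each hypothesis, P(data | H) works out to: P(data | jar A) = (7/10)(3/9) = 0.23333; P(data | jar B) = (6/9)(3/8) = 0.25; P(data | jar C) = (6/11)(5/10) = 0.27273; P(data | jar D) = (1/11)(10/10) = 0.090909.
Weighting by the prior gives 1/7 · 0.23333 = 0.033333, 4/7 · 0.25 = 0.14286, 1/7 · 0.27273 = 0.038961, 1/7 · 0.090909 = 0.012987; with total 0.22814.
So P(jar D | data) = (0.012987) / (0.22814) = 0.056926.

0.057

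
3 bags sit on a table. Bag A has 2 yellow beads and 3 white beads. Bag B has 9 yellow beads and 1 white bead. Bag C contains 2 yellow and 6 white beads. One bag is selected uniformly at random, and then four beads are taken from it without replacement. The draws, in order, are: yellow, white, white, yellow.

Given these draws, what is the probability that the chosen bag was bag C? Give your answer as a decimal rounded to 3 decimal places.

Under each hypothesis, the probability of the observed sequence is: P(data | bag A) = (2/5)(3/4)(2/3)(1/2) = 1/10; P(data | bag B) = (9/10)(1/9)(0/8) = 0; P(data | bag C) = (2/8)(6/7)(5/6)(1/5) = 1/28.
Multiplying each by its prior: 1/3 · 1/10 = 1/30, 1/3 · 0 = 0, 1/3 · 1/28 = 1/84; with total 19/420.
By Bayes' rule, P(bag C | data) = (1/84) / (19/420) = 5/19.

0.263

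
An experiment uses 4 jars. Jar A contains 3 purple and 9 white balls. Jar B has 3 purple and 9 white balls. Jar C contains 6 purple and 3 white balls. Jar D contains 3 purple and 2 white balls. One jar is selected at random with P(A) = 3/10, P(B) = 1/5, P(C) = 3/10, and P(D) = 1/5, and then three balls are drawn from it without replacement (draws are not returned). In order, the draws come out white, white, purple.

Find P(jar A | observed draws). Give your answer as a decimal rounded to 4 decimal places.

The likelihood of the observed sequence under each hypothesis: P(data | jar A) = (9/12)(8/11)(3/10) = 0.16364; P(data | jar B) = (9/12)(8/11)(3/10) = 0.16364; P(data | jar C) = (3/9)(2/8)(6/7) = 0.071429; P(data | jar D) = (2/5)(1/4)(3/3) = 0.1.
The prior-weighted likelihoods are 3/10 · 0.16364 = 0.049091, 1/5 · 0.16364 = 0.032727, 3/10 · 0.071429 = 0.021429, 1/5 · 0.1 = 0.02; with total 0.12325.
Hence P(jar A | data) = (0.049091) / (0.12325) = 0.39831.

0.3983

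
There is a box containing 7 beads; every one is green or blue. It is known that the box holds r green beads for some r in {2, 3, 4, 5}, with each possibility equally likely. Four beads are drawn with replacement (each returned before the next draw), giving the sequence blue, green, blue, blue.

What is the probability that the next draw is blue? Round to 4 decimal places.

Under each hypothesis, the probability of the observed sequence is: P(data | r = 2) = (5/7)(2/7)(5/7)(5/7) = 0.10412; P(data | r = 3) = (4/7)(3/7)(4/7)(4/7) = 0.079967; P(data | r = 4) = (3/7)(4/7)(3/7)(3/7) = 0.044981; P(data | r = 5) = (2/7)(5/7)(2/7)(2/7) = 0.01666.
Weighting by the prior gives 1/4 · 0.10412 = 0.026031, 1/4 · 0.079967 = 0.019992, 1/4 · 0.044981 = 0.011245, 1/4 · 0.01666 = 0.0041649; summing to 0.061433.
Dividing through by the total gives posterior P(r = 2 | data) = 0.42373, P(r = 3 | data) = 0.32542, P(r = 4 | data) = 0.18305, P(r = 5 | data) = 0.067797.
Averaging over the posterior, P(blue next | data) = (5/7)(0.42373) + (4/7)(0.32542) + (3/7)(0.18305) + (2/7)(0.067797) = 0.58644.

0.5864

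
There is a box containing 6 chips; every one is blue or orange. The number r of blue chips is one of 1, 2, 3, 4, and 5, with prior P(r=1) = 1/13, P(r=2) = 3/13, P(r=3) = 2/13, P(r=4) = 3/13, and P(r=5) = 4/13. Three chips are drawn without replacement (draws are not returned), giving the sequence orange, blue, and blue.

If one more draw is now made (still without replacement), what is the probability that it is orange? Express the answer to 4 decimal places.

For each hypothesis, P(data | H) works out to: P(data | r = 1) = (5/6)(1/5)(0/4) = 0; P(data | r = 2) = (4/6)(2/5)(1/4) = 1/15; P(data | r = 3) = (3/6)(3/5)(2/4) = 3/20; P(data | r = 4) = (2/6)(4/5)(3/4) = 1/5; P(data | r = 5) = (1/6)(5/5)(4/4) = 1/6.
Multiplying each by its prior: 1/13 · 0 = 0, 3/13 · 1/15 = 1/65, 2/13 · 3/20 = 3/130, 3/13 · 1/5 = 3/65, 4/13 · 1/6 = 2/39; with total 53/390.
Normalising, the posterior is P(r = 1 | data) = 0, P(r = 2 | data) = 6/53, P(r = 3 | data) = 9/53, P(r = 4 | data) = 18/53, P(r = 5 | data) = 20/53.
So P(orange next | data) = Σ P(orange next | H) P(H | data) = (1)(6/53) + (2/3)(9/53) + (1/3)(18/53) + (0)(20/53) = 18/53.

0.3396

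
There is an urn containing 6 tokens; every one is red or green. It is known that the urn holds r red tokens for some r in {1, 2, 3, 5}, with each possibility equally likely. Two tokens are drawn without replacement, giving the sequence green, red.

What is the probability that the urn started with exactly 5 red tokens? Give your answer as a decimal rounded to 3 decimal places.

Compute the likelihood of the observed sequence for each case: P(data | r = 1) = (5/6)(1/5) = 1/6; P(data | r = 2) = (4/6)(2/5) = 4/15; P(data | r = 3) = (3/6)(3/5) = 3/10; P(data | r = 5) = (1/6)(5/5) = 1/6.
Weighting by the prior gives 1/4 · 1/6 = 1/24, 1/4 · 4/15 = 1/15, 1/4 · 3/10 = 3/40, 1/4 · 1/6 = 1/24; these sum to 9/40.
By Bayes' rule, P(r = 5 | data) = (1/24) / (9/40) = 5/27.

0.185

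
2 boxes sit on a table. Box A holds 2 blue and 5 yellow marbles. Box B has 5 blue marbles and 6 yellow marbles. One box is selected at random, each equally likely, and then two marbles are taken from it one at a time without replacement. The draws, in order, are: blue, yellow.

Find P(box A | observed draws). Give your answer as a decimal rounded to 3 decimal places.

0.466

Under each hypothesis, the probability of the observed sequence is: P(data | box A) = (2/7)(5/6) = 5/21; P(data | box B) = (5/11)(6/10) = 3/11.
Weighting by the prior gives 1/2 · 5/21 = 5/42, 1/2 · 3/11 = 3/22; summing to 59/231.
Therefore the posterior P(box A | data) = (5/42) / (59/231) = 55/118.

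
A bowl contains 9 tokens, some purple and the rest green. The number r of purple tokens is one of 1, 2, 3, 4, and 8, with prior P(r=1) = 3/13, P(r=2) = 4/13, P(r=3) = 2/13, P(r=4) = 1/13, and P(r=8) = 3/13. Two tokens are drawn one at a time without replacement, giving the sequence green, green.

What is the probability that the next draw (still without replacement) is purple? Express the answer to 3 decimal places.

The likelihood of the observed sequence under each hypothesis: P(data | r = 1) = (8/9)(7/8) = 7/9; P(data | r = 2) = (7/9)(6/8) = 7/12; P(data | r = 3) = (6/9)(5/8) = 5/12; P(data | r = 4) = (5/9)(4/8) = 5/18; P(data | r = 8) = (1/9)(0/8) = 0.
Weighting by the prior gives 3/13 · 7/9 = 7/39, 4/13 · 7/12 = 7/39, 2/13 · 5/12 = 5/78, 1/13 · 5/18 = 5/234, 3/13 · 0 = 0; these sum to 4/9.
Dividing through by the total gives posterior P(r = 1 | data) = 21/52, P(r = 2 | data) = 21/52, P(r = 3 | data) = 15/104, P(r = 4 | data) = 5/104, P(r = 8 | data) = 0.
The predictive probability is P(purple next | data) = (1/7)(21/52) + (2/7)(21/52) + (3/7)(15/104) + (4/7)(5/104) = 191/728.

0.262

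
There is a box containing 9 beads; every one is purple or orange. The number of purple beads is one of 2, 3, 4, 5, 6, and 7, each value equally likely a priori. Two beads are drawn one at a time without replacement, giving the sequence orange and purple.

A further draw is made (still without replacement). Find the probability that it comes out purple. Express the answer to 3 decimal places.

0.500

Under each hypothesis, the probability of the observed sequence is: P(data | r = 2) = (7/9)(2/8) = 7/36; P(data | r = 3) = (6/9)(3/8) = 1/4; P(data | r = 4) = (5/9)(4/8) = 5/18; P(data | r = 5) = (4/9)(5/8) = 5/18; P(data | r = 6) = (3/9)(6/8) = 1/4; P(data | r = 7) = (2/9)(7/8) = 7/36.
Weighting by the prior gives 1/6 · 7/36 = 7/216, 1/6 · 1/4 = 1/24, 1/6 · 5/18 = 5/108, 1/6 · 5/18 = 5/108, 1/6 · 1/4 = 1/24, 1/6 · 7/36 = 7/216; with total 13/54.
Normalising, the posterior is P(r = 2 | data) = 7/52, P(r = 3 | data) = 9/52, P(r = 4 | data) = 5/26, P(r = 5 | data) = 5/26, P(r = 6 | data) = 9/52, P(r = 7 | data) = 7/52.
The predictive probability is P(purple next | data) = (1/7)(7/52) + (2/7)(9/52) + (3/7)(5/26) + (4/7)(5/26) + (5/7)(9/52) + (6/7)(7/52) = 1/2.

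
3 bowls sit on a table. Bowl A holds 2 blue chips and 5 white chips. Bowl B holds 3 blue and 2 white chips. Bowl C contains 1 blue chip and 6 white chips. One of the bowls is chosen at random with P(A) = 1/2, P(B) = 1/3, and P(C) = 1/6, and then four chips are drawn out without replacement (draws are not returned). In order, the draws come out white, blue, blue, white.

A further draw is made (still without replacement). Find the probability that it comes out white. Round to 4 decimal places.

For each hypothesis, P(data | H) works out to: P(data | bowl A) = (5/7)(2/6)(1/5)(4/4) = 1/21; P(data | bowl B) = (2/5)(3/4)(2/3)(1/2) = 1/10; P(data | bowl C) = (6/7)(1/6)(0/5) = 0.
Weighting by the prior gives 1/2 · 1/21 = 1/42, 1/3 · 1/10 = 1/30, 1/6 · 0 = 0; with total 2/35.
Dividing through by the total gives posterior P(bowl A | data) = 5/12, P(bowl B | data) = 7/12, P(bowl C | data) = 0.
The predictive probability is P(white next | data) = (1)(5/12) + (0)(7/12) = 5/12.

0.4167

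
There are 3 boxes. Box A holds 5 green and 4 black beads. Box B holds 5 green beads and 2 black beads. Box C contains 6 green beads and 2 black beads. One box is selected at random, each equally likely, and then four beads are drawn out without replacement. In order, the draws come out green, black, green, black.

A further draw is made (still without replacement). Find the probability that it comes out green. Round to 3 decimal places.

Under each hypothesis, the probability of the observed sequence is: P(data | box A) = (5/9)(4/8)(4/7)(3/6) = 5/63; P(data | box B) = (5/7)(2/6)(4/5)(1/4) = 1/21; P(data | box C) = (6/8)(2/7)(5/6)(1/5) = 1/28.
Weighting by the prior gives 1/3 · 5/63 = 5/189, 1/3 · 1/21 = 1/63, 1/3 · 1/28 = 1/84; these sum to 41/756.
Normalising, the posterior is P(box A | data) = 20/41, P(box B | data) = 12/41, P(box C | data) = 9/41.
So P(green next | data) = Σ P(green next | H) P(H | data) = (3/5)(20/41) + (1)(12/41) + (1)(9/41) = 33/41.

0.805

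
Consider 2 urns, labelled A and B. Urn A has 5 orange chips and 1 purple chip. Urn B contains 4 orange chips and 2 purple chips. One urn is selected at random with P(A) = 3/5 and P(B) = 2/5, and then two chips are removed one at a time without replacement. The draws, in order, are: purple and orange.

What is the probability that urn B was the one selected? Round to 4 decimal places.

Compute the likelihood of the observed sequence for each case: P(data | urn A) = (1/6)(5/5) = 1/6; P(data | urn B) = (2/6)(4/5) = 4/15.
Multiplying each by its prior: 3/5 · 1/6 = 1/10, 2/5 · 4/15 = 8/75; with total 31/150.
So P(urn B | data) = (8/75) / (31/150) = 16/31.

0.5161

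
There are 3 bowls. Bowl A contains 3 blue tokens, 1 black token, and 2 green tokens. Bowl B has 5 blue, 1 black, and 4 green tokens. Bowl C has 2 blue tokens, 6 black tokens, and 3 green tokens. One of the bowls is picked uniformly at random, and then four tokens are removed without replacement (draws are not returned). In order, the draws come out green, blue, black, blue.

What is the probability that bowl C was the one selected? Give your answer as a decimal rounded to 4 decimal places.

For each hypothesis, P(data | H) works out to: P(data | bowl A) = (2/6)(3/5)(1/4)(2/3) = 0.033333; P(data | bowl B) = (4/10)(5/9)(1/8)(4/7) = 0.015873; P(data | bowl C) = (3/11)(2/10)(6/9)(1/8) = 0.0045455.
Weighting by the prior gives 1/3 · 0.033333 = 0.011111, 1/3 · 0.015873 = 0.005291, 1/3 · 0.0045455 = 0.0015152; with total 0.017917.
Hence P(bowl C | data) = (0.0015152) / (0.017917) = 0.084564.

0.0846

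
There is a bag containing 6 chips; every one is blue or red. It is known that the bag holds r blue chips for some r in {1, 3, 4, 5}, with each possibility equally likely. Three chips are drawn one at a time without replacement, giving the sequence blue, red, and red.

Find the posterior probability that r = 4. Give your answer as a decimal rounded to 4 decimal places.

The likelihood of the observed sequence under each hypothesis: P(data | r = 1) = (1/6)(5/5)(4/4) = 1/6; P(data | r = 3) = (3/6)(3/5)(2/4) = 3/20; P(data | r = 4) = (4/6)(2/5)(1/4) = 1/15; P(data | r = 5) = (5/6)(1/5)(0/4) = 0.
The prior-weighted likelihoods are 1/4 · 1/6 = 1/24, 1/4 · 3/20 = 3/80, 1/4 · 1/15 = 1/60, 1/4 · 0 = 0; summing to 23/240.
So P(r = 4 | data) = (1/60) / (23/240) = 4/23.

0.1739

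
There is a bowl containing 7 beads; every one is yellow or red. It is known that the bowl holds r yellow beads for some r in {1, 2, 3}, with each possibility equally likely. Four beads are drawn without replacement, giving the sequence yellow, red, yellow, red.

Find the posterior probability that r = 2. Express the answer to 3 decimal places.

0.357

The likelihood of the observed sequence under each hypothesis: P(data | r = 1) = (1/7)(6/6)(0/5) = 0; P(data | r = 2) = (2/7)(5/6)(1/5)(4/4) = 1/21; P(data | r = 3) = (3/7)(4/6)(2/5)(3/4) = 3/35.
Multiplying each by its prior: 1/3 · 0 = 0, 1/3 · 1/21 = 1/63, 1/3 · 3/35 = 1/35; with total 2/45.
Hence P(r = 2 | data) = (1/63) / (2/45) = 5/14.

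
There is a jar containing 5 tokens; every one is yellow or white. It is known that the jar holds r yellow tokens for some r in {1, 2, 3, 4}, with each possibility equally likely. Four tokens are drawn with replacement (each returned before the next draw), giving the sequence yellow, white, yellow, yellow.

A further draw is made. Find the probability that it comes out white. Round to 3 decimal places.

Compute the likelihood of the observed sequence for each case: P(data | r = 1) = (1/5)(4/5)(1/5)(1/5) = 0.0064; P(data | r = 2) = (2/5)(3/5)(2/5)(2/5) = 0.0384; P(data | r = 3) = (3/5)(2/5)(3/5)(3/5) = 0.0864; P(data | r = 4) = (4/5)(1/5)(4/5)(4/5) = 0.1024.
The prior-weighted likelihoods are 1/4 · 0.0064 = 0.0016, 1/4 · 0.0384 = 0.0096, 1/4 · 0.0864 = 0.0216, 1/4 · 0.1024 = 0.0256; summing to 0.0584.
The posterior is then P(r = 1 | data) = 0.027397, P(r = 2 | data) = 0.16438, P(r = 3 | data) = 0.36986, P(r = 4 | data) = 0.43836.
The predictive probability is P(white next | data) = (4/5)(0.027397) + (3/5)(0.16438) + (2/5)(0.36986) + (1/5)(0.43836) = 0.35616.

0.356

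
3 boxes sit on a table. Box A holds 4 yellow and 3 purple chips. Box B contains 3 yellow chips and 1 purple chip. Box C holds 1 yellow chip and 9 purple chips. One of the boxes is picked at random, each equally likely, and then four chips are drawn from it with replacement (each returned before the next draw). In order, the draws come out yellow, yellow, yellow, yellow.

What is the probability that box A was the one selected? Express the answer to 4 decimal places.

For each hypothesis, P(data | H) works out to: P(data | box A) = (4/7)(4/7)(4/7)(4/7) = 0.10662; P(data | box B) = (3/4)(3/4)(3/4)(3/4) = 0.31641; P(data | box C) = (1/10)(1/10)(1/10)(1/10) = 0.0001.
Weighting by the prior gives 1/3 · 0.10662 = 0.035541, 1/3 · 0.31641 = 0.10547, 1/3 · 0.0001 = 3.3333e-05; summing to 0.14104.
So P(box A | data) = (0.035541) / (0.14104) = 0.25199.

0.2520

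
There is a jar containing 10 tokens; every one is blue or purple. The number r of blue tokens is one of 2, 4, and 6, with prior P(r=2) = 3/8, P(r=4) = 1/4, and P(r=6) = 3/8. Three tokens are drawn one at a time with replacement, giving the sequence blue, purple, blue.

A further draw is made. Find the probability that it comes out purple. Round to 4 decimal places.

Compute the likelihood of the observed sequence for each case: P(data | r = 2) = (2/10)(8/10)(2/10) = 4/125; P(data | r = 4) = (4/10)(6/10)(4/10) = 12/125; P(data | r = 6) = (6/10)(4/10)(6/10) = 18/125.
The prior-weighted likelihoods are 3/8 · 4/125 = 3/250, 1/4 · 12/125 = 3/125, 3/8 · 18/125 = 27/500; with total 9/100.
Normalising, the posterior is P(r = 2 | data) = 2/15, P(r = 4 | data) = 4/15, P(r = 6 | data) = 3/5.
So P(purple next | data) = Σ P(purple next | H) P(H | data) = (4/5)(2/15) + (3/5)(4/15) + (2/5)(3/5) = 38/75.

0.5067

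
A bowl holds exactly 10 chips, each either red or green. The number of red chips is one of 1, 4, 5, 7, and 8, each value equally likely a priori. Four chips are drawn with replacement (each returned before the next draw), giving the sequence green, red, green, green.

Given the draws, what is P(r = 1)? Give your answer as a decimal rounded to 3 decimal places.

0.295

Compute the likelihood of the observed sequence for each case: P(data | r = 1) = (9/10)(1/10)(9/10)(9/10) = 0.0729; P(data | r = 4) = (6/10)(4/10)(6/10)(6/10) = 0.0864; P(data | r = 5) = (5/10)(5/10)(5/10)(5/10) = 0.0625; P(data | r = 7) = (3/10)(7/10)(3/10)(3/10) = 0.0189; P(data | r = 8) = (2/10)(8/10)(2/10)(2/10) = 0.0064.
The prior-weighted likelihoods are 1/5 · 0.0729 = 0.01458, 1/5 · 0.0864 = 0.01728, 1/5 · 0.0625 = 0.0125, 1/5 · 0.0189 = 0.00378, 1/5 · 0.0064 = 0.00128; with total 0.04942.
By Bayes' rule, P(r = 1 | data) = (0.01458) / (0.04942) = 0.29502.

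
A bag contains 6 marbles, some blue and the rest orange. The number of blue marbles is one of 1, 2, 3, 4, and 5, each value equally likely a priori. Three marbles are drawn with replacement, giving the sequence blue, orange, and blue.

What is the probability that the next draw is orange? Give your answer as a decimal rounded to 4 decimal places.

0.4111

The likelihood of the observed sequence under each hypothesis: P(data | r = 1) = (1/6)(5/6)(1/6) = 5/216; P(data | r = 2) = (2/6)(4/6)(2/6) = 2/27; P(data | r = 3) = (3/6)(3/6)(3/6) = 1/8; P(data | r = 4) = (4/6)(2/6)(4/6) = 4/27; P(data | r = 5) = (5/6)(1/6)(5/6) = 25/216.
Weighting by the prior gives 1/5 · 5/216 = 1/216, 1/5 · 2/27 = 2/135, 1/5 · 1/8 = 1/40, 1/5 · 4/27 = 4/135, 1/5 · 25/216 = 5/216; with total 7/72.
The posterior is then P(r = 1 | data) = 1/21, P(r = 2 | data) = 16/105, P(r = 3 | data) = 9/35, P(r = 4 | data) = 32/105, P(r = 5 | data) = 5/21.
So P(orange next | data) = Σ P(orange next | H) P(H | data) = (5/6)(1/21) + (2/3)(16/105) + (1/2)(9/35) + (1/3)(32/105) + (1/6)(5/21) = 37/90.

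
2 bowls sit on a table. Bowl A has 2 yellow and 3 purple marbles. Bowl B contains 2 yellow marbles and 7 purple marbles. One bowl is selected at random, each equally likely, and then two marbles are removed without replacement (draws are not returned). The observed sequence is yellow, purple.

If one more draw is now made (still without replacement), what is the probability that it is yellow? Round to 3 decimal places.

0.258

Compute the likelihood of the observed sequence for each case: P(data | bowl A) = (2/5)(3/4) = 3/10; P(data | bowl B) = (2/9)(7/8) = 7/36.
Multiplying each by its prior: 1/2 · 3/10 = 3/20, 1/2 · 7/36 = 7/72; summing to 89/360.
Normalising, the posterior is P(bowl A | data) = 54/89, P(bowl B | data) = 35/89.
The predictive probability is P(yellow next | data) = (1/3)(54/89) + (1/7)(35/89) = 23/89.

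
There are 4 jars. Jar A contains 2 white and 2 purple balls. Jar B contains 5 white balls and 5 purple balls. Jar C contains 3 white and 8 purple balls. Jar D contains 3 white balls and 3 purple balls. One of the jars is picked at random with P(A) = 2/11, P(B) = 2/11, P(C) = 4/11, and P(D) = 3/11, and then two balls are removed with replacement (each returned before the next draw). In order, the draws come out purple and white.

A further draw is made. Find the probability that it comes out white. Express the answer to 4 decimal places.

The likelihood of the observed sequence under each hypothesis: P(data | jar A) = (2/4)(2/4) = 0.25; P(data | jar B) = (5/10)(5/10) = 0.25; P(data | jar C) = (8/11)(3/11) = 0.19835; P(data | jar D) = (3/6)(3/6) = 0.25.
Multiplying each by its prior: 2/11 · 0.25 = 0.045455, 2/11 · 0.25 = 0.045455, 4/11 · 0.19835 = 0.072126, 3/11 · 0.25 = 0.068182; summing to 0.23122.
Normalising, the posterior is P(jar A | data) = 0.19659, P(jar B | data) = 0.19659, P(jar C | data) = 0.31194, P(jar D | data) = 0.29488.
So P(white next | data) = Σ P(white next | H) P(H | data) = (1/2)(0.19659) + (1/2)(0.19659) + (3/11)(0.31194) + (1/2)(0.29488) = 0.4291.

0.4291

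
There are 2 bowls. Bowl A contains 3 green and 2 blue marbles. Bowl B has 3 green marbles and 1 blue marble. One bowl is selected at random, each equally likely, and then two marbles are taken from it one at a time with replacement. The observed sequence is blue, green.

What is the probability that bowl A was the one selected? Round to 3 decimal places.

0.561

Compute the likelihood of the observed sequence for each case: P(data | bowl A) = (2/5)(3/5) = 6/25; P(data | bowl B) = (1/4)(3/4) = 3/16.
Multiplying each by its prior: 1/2 · 6/25 = 3/25, 1/2 · 3/16 = 3/32; summing to 171/800.
By Bayes' rule, P(bowl A | data) = (3/25) / (171/800) = 32/57.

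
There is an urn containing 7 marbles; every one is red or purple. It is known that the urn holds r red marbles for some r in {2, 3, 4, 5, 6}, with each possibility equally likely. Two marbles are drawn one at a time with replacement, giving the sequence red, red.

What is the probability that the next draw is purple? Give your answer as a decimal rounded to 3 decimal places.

0.302

Under each hypothesis, the probability of the observed sequence is: P(data | r = 2) = (2/7)(2/7) = 4/49; P(data | r = 3) = (3/7)(3/7) = 9/49; P(data | r = 4) = (4/7)(4/7) = 16/49; P(data | r = 5) = (5/7)(5/7) = 25/49; P(data | r = 6) = (6/7)(6/7) = 36/49.
Weighting by the prior gives 1/5 · 4/49 = 4/245, 1/5 · 9/49 = 9/245, 1/5 · 16/49 = 16/245, 1/5 · 25/49 = 5/49, 1/5 · 36/49 = 36/245; with total 18/49.
The posterior is then P(r = 2 | data) = 2/45, P(r = 3 | data) = 1/10, P(r = 4 | data) = 8/45, P(r = 5 | data) = 5/18, P(r = 6 | data) = 2/5.
So P(purple next | data) = Σ P(purple next | H) P(H | data) = (5/7)(2/45) + (4/7)(1/10) + (3/7)(8/45) + (2/7)(5/18) + (1/7)(2/5) = 19/63.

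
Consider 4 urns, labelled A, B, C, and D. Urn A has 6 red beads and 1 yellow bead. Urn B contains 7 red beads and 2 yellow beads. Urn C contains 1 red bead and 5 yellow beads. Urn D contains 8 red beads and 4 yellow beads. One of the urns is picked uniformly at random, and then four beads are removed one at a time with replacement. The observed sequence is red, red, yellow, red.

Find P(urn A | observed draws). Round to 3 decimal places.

0.303

The likelihood of the observed sequence under each hypothesis: P(data | urn A) = (6/7)(6/7)(1/7)(6/7) = 0.089963; P(data | urn B) = (7/9)(7/9)(2/9)(7/9) = 0.10456; P(data | urn C) = (1/6)(1/6)(5/6)(1/6) = 0.003858; P(data | urn D) = (8/12)(8/12)(4/12)(8/12) = 0.098765.
The prior-weighted likelihoods are 1/4 · 0.089963 = 0.022491, 1/4 · 0.10456 = 0.026139, 1/4 · 0.003858 = 0.00096451, 1/4 · 0.098765 = 0.024691; these sum to 0.074286.
Hence P(urn A | data) = (0.022491) / (0.074286) = 0.30276.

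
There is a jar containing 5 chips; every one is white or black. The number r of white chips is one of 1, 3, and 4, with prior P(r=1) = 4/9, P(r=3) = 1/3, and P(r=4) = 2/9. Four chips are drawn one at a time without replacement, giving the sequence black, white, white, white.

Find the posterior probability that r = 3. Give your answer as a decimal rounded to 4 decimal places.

Under each hypothesis, the probability of the observed sequence is: P(data | r = 1) = (4/5)(1/4)(0/3) = 0; P(data | r = 3) = (2/5)(3/4)(2/3)(1/2) = 1/10; P(data | r = 4) = (1/5)(4/4)(3/3)(2/2) = 1/5.
The prior-weighted likelihoods are 4/9 · 0 = 0, 1/3 · 1/10 = 1/30, 2/9 · 1/5 = 2/45; with total 7/90.
Hence P(r = 3 | data) = (1/30) / (7/90) = 3/7.

0.4286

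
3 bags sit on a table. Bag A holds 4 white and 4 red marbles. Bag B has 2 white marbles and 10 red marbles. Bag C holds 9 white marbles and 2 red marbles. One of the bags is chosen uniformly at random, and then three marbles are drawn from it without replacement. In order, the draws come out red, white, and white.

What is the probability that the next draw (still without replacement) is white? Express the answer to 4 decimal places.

Under each hypothesis, the probability of the observed sequence is: P(data | bag A) = (4/8)(4/7)(3/6) = 0.14286; P(data | bag B) = (10/12)(2/11)(1/10) = 0.015152; P(data | bag C) = (2/11)(9/10)(8/9) = 0.14545.
The prior-weighted likelihoods are 1/3 · 0.14286 = 0.047619, 1/3 · 0.015152 = 0.0050505, 1/3 · 0.14545 = 0.048485; summing to 0.10115.
Dividing through by the total gives posterior P(bag A | data) = 0.47076, P(bag B | data) = 0.049929, P(bag C | data) = 0.47932.
The predictive probability is P(white next | data) = (2/5)(0.47076) + (0)(0.049929) + (7/8)(0.47932) = 0.6077.

0.6077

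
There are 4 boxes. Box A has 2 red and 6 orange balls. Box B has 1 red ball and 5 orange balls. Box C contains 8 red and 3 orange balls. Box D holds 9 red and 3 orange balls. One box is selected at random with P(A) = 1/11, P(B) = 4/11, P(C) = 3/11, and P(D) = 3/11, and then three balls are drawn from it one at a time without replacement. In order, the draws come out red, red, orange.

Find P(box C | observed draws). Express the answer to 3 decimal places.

0.492

For each hypothesis, P(data | H) works out to: P(data | box A) = (2/8)(1/7)(6/6) = 1/28; P(data | box B) = (1/6)(0/5) = 0; P(data | box C) = (8/11)(7/10)(3/9) = 28/165; P(data | box D) = (9/12)(8/11)(3/10) = 9/55.
The prior-weighted likelihoods are 1/11 · 1/28 = 1/308, 4/11 · 0 = 0, 3/11 · 28/165 = 28/605, 3/11 · 9/55 = 27/605; summing to 29/308.
So P(box C | data) = (28/605) / (29/308) = 784/1595.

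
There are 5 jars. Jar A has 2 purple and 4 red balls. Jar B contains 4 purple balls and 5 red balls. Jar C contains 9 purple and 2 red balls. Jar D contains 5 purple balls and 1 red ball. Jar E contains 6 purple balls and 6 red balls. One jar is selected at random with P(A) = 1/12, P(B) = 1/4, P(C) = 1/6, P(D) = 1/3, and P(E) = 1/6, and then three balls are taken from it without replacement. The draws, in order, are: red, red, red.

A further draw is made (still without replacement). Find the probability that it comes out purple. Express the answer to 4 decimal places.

0.6667

Under each hypothesis, the probability of the observed sequence is: P(data | jar A) = (4/6)(3/5)(2/4) = 0.2; P(data | jar B) = (5/9)(4/8)(3/7) = 0.11905; P(data | jar C) = (2/11)(1/10)(0/9) = 0; P(data | jar D) = (1/6)(0/5) = 0; P(data | jar E) = (6/12)(5/11)(4/10) = 0.090909.
Multiplying each by its prior: 1/12 · 0.2 = 0.016667, 1/4 · 0.11905 = 0.029762, 1/6 · 0 = 0, 1/3 · 0 = 0, 1/6 · 0.090909 = 0.015152; summing to 0.06158.
The posterior is then P(jar A | data) = 0.27065, P(jar B | data) = 0.4833, P(jar C | data) = 0, P(jar D | data) = 0, P(jar E | data) = 0.24605.
So P(purple next | data) = Σ P(purple next | H) P(H | data) = (2/3)(0.27065) + (2/3)(0.4833) + (2/3)(0.24605) = 0.66667.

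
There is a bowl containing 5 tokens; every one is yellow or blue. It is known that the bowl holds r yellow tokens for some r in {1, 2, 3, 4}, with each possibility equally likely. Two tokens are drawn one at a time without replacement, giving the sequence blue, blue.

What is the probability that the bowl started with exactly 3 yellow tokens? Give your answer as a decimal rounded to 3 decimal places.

Under each hypothesis, the probability of the observed sequence is: P(data | r = 1) = (4/5)(3/4) = 3/5; P(data | r = 2) = (3/5)(2/4) = 3/10; P(data | r = 3) = (2/5)(1/4) = 1/10; P(data | r = 4) = (1/5)(0/4) = 0.
The prior-weighted likelihoods are 1/4 · 3/5 = 3/20, 1/4 · 3/10 = 3/40, 1/4 · 1/10 = 1/40, 1/4 · 0 = 0; with total 1/4.
By Bayes' rule, P(r = 3 | data) = (1/40) / (1/4) = 1/10.

0.100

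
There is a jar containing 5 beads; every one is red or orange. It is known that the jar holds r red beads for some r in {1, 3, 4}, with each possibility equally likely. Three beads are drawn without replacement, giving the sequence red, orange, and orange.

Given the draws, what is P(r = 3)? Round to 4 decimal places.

For each hypothesis, P(data | H) works out to: P(data | r = 1) = (1/5)(4/4)(3/3) = 1/5; P(data | r = 3) = (3/5)(2/4)(1/3) = 1/10; P(data | r = 4) = (4/5)(1/4)(0/3) = 0.
Weighting by the prior gives 1/3 · 1/5 = 1/15, 1/3 · 1/10 = 1/30, 1/3 · 0 = 0; these sum to 1/10.
Therefore the posterior P(r = 3 | data) = (1/30) / (1/10) = 1/3.

0.3333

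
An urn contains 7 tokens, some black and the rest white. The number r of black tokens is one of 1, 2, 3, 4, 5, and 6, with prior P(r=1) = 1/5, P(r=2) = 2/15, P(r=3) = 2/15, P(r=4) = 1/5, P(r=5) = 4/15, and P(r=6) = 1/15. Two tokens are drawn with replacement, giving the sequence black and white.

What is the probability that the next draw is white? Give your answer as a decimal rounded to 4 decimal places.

0.4940

Under each hypothesis, the probability of the observed sequence is: P(data | r = 1) = (1/7)(6/7) = 6/49; P(data | r = 2) = (2/7)(5/7) = 10/49; P(data | r = 3) = (3/7)(4/7) = 12/49; P(data | r = 4) = (4/7)(3/7) = 12/49; P(data | r = 5) = (5/7)(2/7) = 10/49; P(data | r = 6) = (6/7)(1/7) = 6/49.
The prior-weighted likelihoods are 1/5 · 6/49 = 6/245, 2/15 · 10/49 = 4/147, 2/15 · 12/49 = 8/245, 1/5 · 12/49 = 12/245, 4/15 · 10/49 = 8/147, 1/15 · 6/49 = 2/245; with total 48/245.
Normalising, the posterior is P(r = 1 | data) = 1/8, P(r = 2 | data) = 5/36, P(r = 3 | data) = 1/6, P(r = 4 | data) = 1/4, P(r = 5 | data) = 5/18, P(r = 6 | data) = 1/24.
Averaging over the posterior, P(white next | data) = (6/7)(1/8) + (5/7)(5/36) + (4/7)(1/6) + (3/7)(1/4) + (2/7)(5/18) + (1/7)(1/24) = 83/168.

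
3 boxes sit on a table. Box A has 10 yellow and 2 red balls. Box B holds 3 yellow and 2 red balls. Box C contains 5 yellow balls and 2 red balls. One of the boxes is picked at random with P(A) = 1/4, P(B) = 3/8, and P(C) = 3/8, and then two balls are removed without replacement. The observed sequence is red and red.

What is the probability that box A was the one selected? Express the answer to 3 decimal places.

0.064

For each hypothesis, P(data | H) works out to: P(data | box A) = (2/12)(1/11) = 0.015152; P(data | box B) = (2/5)(1/4) = 0.1; P(data | box C) = (2/7)(1/6) = 0.047619.
Weighting by the prior gives 1/4 · 0.015152 = 0.0037879, 3/8 · 0.1 = 0.0375, 3/8 · 0.047619 = 0.017857; summing to 0.059145.
So P(box A | data) = (0.0037879) / (0.059145) = 0.064044.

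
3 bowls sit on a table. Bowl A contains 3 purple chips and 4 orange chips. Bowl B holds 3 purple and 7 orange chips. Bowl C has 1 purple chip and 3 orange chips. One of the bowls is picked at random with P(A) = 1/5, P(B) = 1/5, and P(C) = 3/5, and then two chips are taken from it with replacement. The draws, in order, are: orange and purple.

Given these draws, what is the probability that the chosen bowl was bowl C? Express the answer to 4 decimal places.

The likelihood of the observed sequence under each hypothesis: P(data | bowl A) = (4/7)(3/7) = 0.2449; P(data | bowl B) = (7/10)(3/10) = 0.21; P(data | bowl C) = (3/4)(1/4) = 0.1875.
Weighting by the prior gives 1/5 · 0.2449 = 0.04898, 1/5 · 0.21 = 0.042, 3/5 · 0.1875 = 0.1125; summing to 0.20348.
By Bayes' rule, P(bowl C | data) = (0.1125) / (0.20348) = 0.55288.

0.5529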